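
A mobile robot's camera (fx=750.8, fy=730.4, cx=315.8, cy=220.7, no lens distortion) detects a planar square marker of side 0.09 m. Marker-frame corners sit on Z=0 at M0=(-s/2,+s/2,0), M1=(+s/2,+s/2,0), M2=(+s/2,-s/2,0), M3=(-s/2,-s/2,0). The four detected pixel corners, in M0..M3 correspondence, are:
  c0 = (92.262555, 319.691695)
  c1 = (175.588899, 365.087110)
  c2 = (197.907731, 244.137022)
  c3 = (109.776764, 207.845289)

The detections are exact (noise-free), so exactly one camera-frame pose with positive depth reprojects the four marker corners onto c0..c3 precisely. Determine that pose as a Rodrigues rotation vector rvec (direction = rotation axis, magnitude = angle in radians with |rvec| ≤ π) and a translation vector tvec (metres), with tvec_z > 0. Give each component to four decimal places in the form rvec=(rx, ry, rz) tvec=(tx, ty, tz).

rvec=(0.1416, 0.5952, 0.2627) tvec=(-0.1232, 0.0463, 0.5313)

Intrinsics K: fx=750.8, fy=730.4, cx=315.8, cy=220.7
Marker side s = 0.09 m; corners in marker frame (Z=0):
  M0 = (-0.0450, +0.0450, 0)
  M1 = (+0.0450, +0.0450, 0)
  M2 = (+0.0450, -0.0450, 0)
  M3 = (-0.0450, -0.0450, 0)
Detected image corners:
  c0 = (92.262555, 319.691695) px
  c1 = (175.588899, 365.087110) px
  c2 = (197.907731, 244.137022) px
  c3 = (109.776764, 207.845289) px
Planar DLT: solve 8×8 A·h = b for H (H[2,2]=1):
  H  [+807.39036 -164.10062 +141.77002]
  H  [+168.93486 +1401.60565 +284.28525]
  H  [-1.00555 +0.38911 +1.00000]
B = K⁻¹H; ‖b₁‖=1.882149, ‖b₂‖=1.882149; λ = 2/(‖b₁‖+‖b₂‖) = 0.531308, sign → tz>0 ⇒ λ=+0.531308
r₁ = λ·B[:,0] = (+0.79607,+0.28432,-0.53426); r₂ = λ·B[:,1] = (-0.20308,+0.95709,+0.20674)
r₃ = r₁×r₂ = (+0.57011,-0.05608,+0.81965); SVD([r₁ r₂ r₃]) → R = UVᵀ:
  R  [+0.79607 -0.20308 +0.57011]
  R  [+0.28432 +0.95709 -0.05608]
  R  [-0.53426 +0.20674 +0.81965]
t = (-0.12315, +0.04625, +0.53131) m
tr R = 2.572812; θ = arccos((tr R − 1)/2) = 0.665827 rad = 38.149°
axis k = ((R−Rᵀ)₃₂, (R−Rᵀ)₁₃, (R−Rᵀ)₂₁) / (2 sinθ) = (+0.212732, +0.893922, +0.394524)
rvec = θ·k = (+0.141642, +0.595197, +0.262685)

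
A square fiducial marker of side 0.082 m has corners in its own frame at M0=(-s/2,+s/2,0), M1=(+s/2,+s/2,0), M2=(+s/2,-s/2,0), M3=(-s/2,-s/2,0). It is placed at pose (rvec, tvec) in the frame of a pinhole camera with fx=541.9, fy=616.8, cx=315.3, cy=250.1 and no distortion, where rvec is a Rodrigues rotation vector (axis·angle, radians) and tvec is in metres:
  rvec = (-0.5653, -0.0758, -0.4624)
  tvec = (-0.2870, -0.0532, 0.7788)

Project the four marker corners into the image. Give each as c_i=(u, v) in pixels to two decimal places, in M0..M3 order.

Intrinsics K: fx=541.9, fy=616.8, cx=315.3, cy=250.1
Marker side s = 0.082 m; corners in marker frame (Z=0):
  M0 = (-0.0410, +0.0410, 0)
  M1 = (+0.0410, +0.0410, 0)
  M2 = (+0.0410, -0.0410, 0)
  M3 = (-0.0410, -0.0410, 0)
rvec = (-0.5653, -0.0758, -0.4624), |rvec| = θ = 0.73425 rad = 42.069°
Rodrigues: sinθ=0.67003, 1−cosθ=0.25767; R = I + sinθ·[k]× + (1−cosθ)·[k]×²:
    [+0.89506 +0.44244 +0.05576]
    [-0.40148 +0.74508 +0.53261]
    [+0.19410 -0.49911 +0.84452]
t = (-0.2870, -0.0532, 0.7788) m
M0: Pc = R·M0+t = (-0.30556, -0.00619, +0.75038); u = 541.9·(-0.30556)/0.75038 + 315.3 = 94.6357, v = 616.8·(-0.00619)/0.75038 + 250.1 = 245.0110
M1: Pc = R·M1+t = (-0.23216, -0.03911, +0.76629); u = 541.9·(-0.23216)/0.76629 + 315.3 = 151.1219, v = 616.8·(-0.03911)/0.76629 + 250.1 = 218.6180
M2: Pc = R·M2+t = (-0.26844, -0.10021, +0.80722); u = 541.9·(-0.26844)/0.80722 + 315.3 = 135.0906, v = 616.8·(-0.10021)/0.80722 + 250.1 = 173.5302
M3: Pc = R·M3+t = (-0.34184, -0.06729, +0.79131); u = 541.9·(-0.34184)/0.79131 + 315.3 = 81.2035, v = 616.8·(-0.06729)/0.79131 + 250.1 = 197.6512

c0=(94.64, 245.01) c1=(151.12, 218.62) c2=(135.09, 173.53) c3=(81.20, 197.65)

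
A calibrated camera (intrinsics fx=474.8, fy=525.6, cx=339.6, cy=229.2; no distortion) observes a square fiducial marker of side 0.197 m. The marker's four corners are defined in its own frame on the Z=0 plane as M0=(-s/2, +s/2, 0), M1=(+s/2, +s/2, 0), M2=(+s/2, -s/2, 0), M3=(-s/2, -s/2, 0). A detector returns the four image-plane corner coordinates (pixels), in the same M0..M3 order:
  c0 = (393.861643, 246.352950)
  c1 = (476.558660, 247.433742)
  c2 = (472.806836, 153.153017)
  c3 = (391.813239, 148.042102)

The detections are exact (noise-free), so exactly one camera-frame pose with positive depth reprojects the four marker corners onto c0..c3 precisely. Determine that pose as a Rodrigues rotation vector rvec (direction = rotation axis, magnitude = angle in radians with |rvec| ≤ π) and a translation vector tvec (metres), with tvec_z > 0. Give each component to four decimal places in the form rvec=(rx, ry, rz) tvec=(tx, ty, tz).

Intrinsics K: fx=474.8, fy=525.6, cx=339.6, cy=229.2
Marker side s = 0.197 m; corners in marker frame (Z=0):
  M0 = (-0.0985, +0.0985, 0)
  M1 = (+0.0985, +0.0985, 0)
  M2 = (+0.0985, -0.0985, 0)
  M3 = (-0.0985, -0.0985, 0)
Detected image corners:
  c0 = (393.861643, 246.352950) px
  c1 = (476.558660, 247.433742) px
  c2 = (472.806836, 153.153017) px
  c3 = (391.813239, 148.042102) px
Planar DLT: solve 8×8 A·h = b for H (H[2,2]=1):
  H  [+509.14001 -34.33375 +434.61493]
  H  [+58.77543 +466.07454 +198.24104]
  H  [+0.21609 -0.11330 +1.00000]
B = K⁻¹H; ‖b₁‖=0.943029, ‖b₂‖=0.943029; λ = 2/(‖b₁‖+‖b₂‖) = 1.060413, sign → tz>0 ⇒ λ=+1.060413
r₁ = λ·B[:,0] = (+0.97321,+0.01866,+0.22914); r₂ = λ·B[:,1] = (+0.00926,+0.99271,-0.12015)
r₃ = r₁×r₂ = (-0.22971,+0.11905,+0.96595); SVD([r₁ r₂ r₃]) → R = UVᵀ:
  R  [+0.97321 +0.00926 -0.22971]
  R  [+0.01866 +0.99271 +0.11905]
  R  [+0.22914 -0.12015 +0.96595]
t = (+0.21221, -0.06246, +1.06041) m
tr R = 2.931876; θ = arccos((tr R − 1)/2) = 0.261752 rad = 14.997°
axis k = ((R−Rᵀ)₃₂, (R−Rᵀ)₁₃, (R−Rᵀ)₂₁) / (2 sinθ) = (-0.462187, -0.886597, +0.018167)
rvec = θ·k = (-0.120978, -0.232068, +0.004755)

rvec=(-0.1210, -0.2321, 0.0048) tvec=(0.2122, -0.0625, 1.0604)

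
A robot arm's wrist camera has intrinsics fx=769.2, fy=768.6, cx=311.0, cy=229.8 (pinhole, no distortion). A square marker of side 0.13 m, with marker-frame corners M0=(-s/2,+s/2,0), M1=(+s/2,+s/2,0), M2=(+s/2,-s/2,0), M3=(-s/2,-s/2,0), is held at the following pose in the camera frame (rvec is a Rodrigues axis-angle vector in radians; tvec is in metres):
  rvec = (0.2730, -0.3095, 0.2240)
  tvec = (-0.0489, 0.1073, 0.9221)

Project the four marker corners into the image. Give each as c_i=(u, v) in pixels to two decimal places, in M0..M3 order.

c0=(205.18, 361.57) c1=(306.76, 373.89) c2=(334.34, 277.49) c3=(230.67, 260.12)

Intrinsics K: fx=769.2, fy=768.6, cx=311.0, cy=229.8
Marker side s = 0.13 m; corners in marker frame (Z=0):
  M0 = (-0.0650, +0.0650, 0)
  M1 = (+0.0650, +0.0650, 0)
  M2 = (+0.0650, -0.0650, 0)
  M3 = (-0.0650, -0.0650, 0)
rvec = (0.2730, -0.3095, 0.2240), |rvec| = θ = 0.46957 rad = 26.904°
Rodrigues: sinθ=0.45250, 1−cosθ=0.10824; R = I + sinθ·[k]× + (1−cosθ)·[k]×²:
    [+0.92835 -0.25733 -0.26823]
    [+0.17438 +0.93878 -0.29711]
    [+0.32827 +0.22905 +0.91639]
t = (-0.0489, 0.1073, 0.9221) m
M0: Pc = R·M0+t = (-0.12597, +0.15699, +0.91565); u = 769.2·(-0.12597)/0.91565 + 311.0 = 205.1784, v = 768.6·(+0.15699)/0.91565 + 229.8 = 361.5747
M1: Pc = R·M1+t = (-0.00528, +0.17966, +0.95833); u = 769.2·(-0.00528)/0.95833 + 311.0 = 306.7587, v = 768.6·(+0.17966)/0.95833 + 229.8 = 373.8883
M2: Pc = R·M2+t = (+0.02817, +0.05761, +0.92855); u = 769.2·(+0.02817)/0.92855 + 311.0 = 334.3352, v = 768.6·(+0.05761)/0.92855 + 229.8 = 277.4894
M3: Pc = R·M3+t = (-0.09252, +0.03494, +0.88587); u = 769.2·(-0.09252)/0.88587 + 311.0 = 230.6690, v = 768.6·(+0.03494)/0.88587 + 229.8 = 260.1181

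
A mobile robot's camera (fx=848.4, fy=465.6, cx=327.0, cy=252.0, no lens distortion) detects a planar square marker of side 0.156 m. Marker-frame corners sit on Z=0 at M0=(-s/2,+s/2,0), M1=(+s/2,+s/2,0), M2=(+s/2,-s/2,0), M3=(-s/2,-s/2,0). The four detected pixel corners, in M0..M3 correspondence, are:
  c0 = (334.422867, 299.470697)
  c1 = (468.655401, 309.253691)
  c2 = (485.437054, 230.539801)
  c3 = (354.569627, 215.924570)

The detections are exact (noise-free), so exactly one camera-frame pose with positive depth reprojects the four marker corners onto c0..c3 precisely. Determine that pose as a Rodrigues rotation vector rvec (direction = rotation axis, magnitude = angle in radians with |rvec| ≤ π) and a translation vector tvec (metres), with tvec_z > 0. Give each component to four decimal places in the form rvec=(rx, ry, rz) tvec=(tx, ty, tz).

rvec=(-0.0699, -0.3677, 0.1494) tvec=(0.0897, 0.0222, 0.8862)

Intrinsics K: fx=848.4, fy=465.6, cx=327.0, cy=252.0
Marker side s = 0.156 m; corners in marker frame (Z=0):
  M0 = (-0.0780, +0.0780, 0)
  M1 = (+0.0780, +0.0780, 0)
  M2 = (+0.0780, -0.0780, 0)
  M3 = (-0.0780, -0.0780, 0)
Detected image corners:
  c0 = (334.422867, 299.470697) px
  c1 = (468.655401, 309.253691) px
  c2 = (485.437054, 230.539801) px
  c3 = (354.569627, 215.924570) px
Planar DLT: solve 8×8 A·h = b for H (H[2,2]=1):
  H  [+1013.05166 -162.10415 +412.90564]
  H  [+183.30470 +491.27614 +263.64699]
  H  [+0.39794 -0.10731 +1.00000]
B = K⁻¹H; ‖b₁‖=1.128361, ‖b₂‖=1.128361; λ = 2/(‖b₁‖+‖b₂‖) = 0.886241, sign → tz>0 ⇒ λ=+0.886241
r₁ = λ·B[:,0] = (+0.92231,+0.15803,+0.35267); r₂ = λ·B[:,1] = (-0.13268,+0.98659,-0.09510)
r₃ = r₁×r₂ = (-0.36297,+0.04092,+0.93090); SVD([r₁ r₂ r₃]) → R = UVᵀ:
  R  [+0.92231 -0.13268 -0.36297]
  R  [+0.15803 +0.98659 +0.04092]
  R  [+0.35267 -0.09510 +0.93090]
t = (+0.08974, +0.02217, +0.88624) m
tr R = 2.839795; θ = arccos((tr R − 1)/2) = 0.402978 rad = 23.089°
axis k = ((R−Rᵀ)₃₂, (R−Rᵀ)₁₃, (R−Rᵀ)₂₁) / (2 sinθ) = (-0.173423, -0.912437, +0.370654)
rvec = θ·k = (-0.069886, -0.367692, +0.149365)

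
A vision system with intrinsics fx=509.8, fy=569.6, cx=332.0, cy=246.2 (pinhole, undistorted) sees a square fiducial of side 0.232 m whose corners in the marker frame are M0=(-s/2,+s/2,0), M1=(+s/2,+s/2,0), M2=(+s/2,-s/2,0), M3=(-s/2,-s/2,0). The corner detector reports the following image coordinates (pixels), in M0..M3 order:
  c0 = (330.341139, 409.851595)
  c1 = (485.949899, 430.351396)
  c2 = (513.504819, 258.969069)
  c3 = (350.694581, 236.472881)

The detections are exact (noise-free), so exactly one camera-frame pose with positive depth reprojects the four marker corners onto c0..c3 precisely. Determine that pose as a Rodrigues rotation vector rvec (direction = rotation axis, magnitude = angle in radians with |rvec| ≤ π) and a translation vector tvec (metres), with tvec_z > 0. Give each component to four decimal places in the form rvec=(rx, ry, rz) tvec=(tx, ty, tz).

Intrinsics K: fx=509.8, fy=569.6, cx=332.0, cy=246.2
Marker side s = 0.232 m; corners in marker frame (Z=0):
  M0 = (-0.1160, +0.1160, 0)
  M1 = (+0.1160, +0.1160, 0)
  M2 = (+0.1160, -0.1160, 0)
  M3 = (-0.1160, -0.1160, 0)
Detected image corners:
  c0 = (330.341139, 409.851595) px
  c1 = (485.949899, 430.351396) px
  c2 = (513.504819, 258.969069) px
  c3 = (350.694581, 236.472881) px
Planar DLT: solve 8×8 A·h = b for H (H[2,2]=1):
  H  [+696.44884 -19.79666 +420.07856]
  H  [+100.95667 +809.37180 +335.92969]
  H  [+0.02513 +0.19875 +1.00000]
B = K⁻¹H; ‖b₁‖=1.360202, ‖b₂‖=1.360202; λ = 2/(‖b₁‖+‖b₂‖) = 0.735185, sign → tz>0 ⇒ λ=+0.735185
r₁ = λ·B[:,0] = (+0.99232,+0.12232,+0.01848); r₂ = λ·B[:,1] = (-0.12371,+0.98150,+0.14612)
r₃ = r₁×r₂ = (-0.00026,-0.14728,+0.98909); SVD([r₁ r₂ r₃]) → R = UVᵀ:
  R  [+0.99232 -0.12371 -0.00026]
  R  [+0.12232 +0.98150 -0.14728]
  R  [+0.01848 +0.14612 +0.98909]
t = (+0.12702, +0.11581, +0.73518) m
tr R = 2.962916; θ = arccos((tr R − 1)/2) = 0.192872 rad = 11.051°
axis k = ((R−Rᵀ)₃₂, (R−Rᵀ)₁₃, (R−Rᵀ)₂₁) / (2 sinθ) = (+0.765342, -0.048883, +0.641764)
rvec = θ·k = (+0.147613, -0.009428, +0.123778)

rvec=(0.1476, -0.0094, 0.1238) tvec=(0.1270, 0.1158, 0.7352)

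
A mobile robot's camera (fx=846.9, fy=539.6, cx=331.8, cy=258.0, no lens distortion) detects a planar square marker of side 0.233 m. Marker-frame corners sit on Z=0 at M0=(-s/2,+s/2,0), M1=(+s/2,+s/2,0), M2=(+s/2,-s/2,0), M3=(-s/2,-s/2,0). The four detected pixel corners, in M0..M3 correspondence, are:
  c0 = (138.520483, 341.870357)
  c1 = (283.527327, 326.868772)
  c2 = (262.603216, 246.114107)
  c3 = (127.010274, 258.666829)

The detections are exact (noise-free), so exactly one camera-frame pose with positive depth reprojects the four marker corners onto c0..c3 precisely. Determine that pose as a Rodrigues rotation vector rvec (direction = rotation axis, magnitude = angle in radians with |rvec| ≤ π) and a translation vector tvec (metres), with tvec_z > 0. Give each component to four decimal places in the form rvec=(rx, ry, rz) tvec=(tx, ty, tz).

Intrinsics K: fx=846.9, fy=539.6, cx=331.8, cy=258.0
Marker side s = 0.233 m; corners in marker frame (Z=0):
  M0 = (-0.1165, +0.1165, 0)
  M1 = (+0.1165, +0.1165, 0)
  M2 = (+0.1165, -0.1165, 0)
  M3 = (-0.1165, -0.1165, 0)
Detected image corners:
  c0 = (138.520483, 341.870357) px
  c1 = (283.527327, 326.868772) px
  c2 = (262.603216, 246.114107) px
  c3 = (127.010274, 258.666829) px
Planar DLT: solve 8×8 A·h = b for H (H[2,2]=1):
  H  [+617.33225 +9.51480 +203.27455]
  H  [-35.97944 +264.65239 +291.89881]
  H  [+0.07829 -0.29703 +1.00000]
B = K⁻¹H; ‖b₁‖=0.710306, ‖b₂‖=0.710306; λ = 2/(‖b₁‖+‖b₂‖) = 1.407844, sign → tz>0 ⇒ λ=+1.407844
r₁ = λ·B[:,0] = (+0.98304,-0.14657,+0.11022); r₂ = λ·B[:,1] = (+0.17965,+0.89043,-0.41817)
r₃ = r₁×r₂ = (-0.03685,+0.43087,+0.90166); SVD([r₁ r₂ r₃]) → R = UVᵀ:
  R  [+0.98304 +0.17965 -0.03685]
  R  [-0.14657 +0.89043 +0.43087]
  R  [+0.11022 -0.41817 +0.90166]
t = (-0.21365, +0.08844, +1.40784) m
tr R = 2.775130; θ = arccos((tr R − 1)/2) = 0.478764 rad = 27.431°
axis k = ((R−Rᵀ)₃₂, (R−Rᵀ)₁₃, (R−Rᵀ)₂₁) / (2 sinθ) = (-0.921501, -0.159619, -0.354058)
rvec = θ·k = (-0.441182, -0.076420, -0.169510)

rvec=(-0.4412, -0.0764, -0.1695) tvec=(-0.2137, 0.0884, 1.4078)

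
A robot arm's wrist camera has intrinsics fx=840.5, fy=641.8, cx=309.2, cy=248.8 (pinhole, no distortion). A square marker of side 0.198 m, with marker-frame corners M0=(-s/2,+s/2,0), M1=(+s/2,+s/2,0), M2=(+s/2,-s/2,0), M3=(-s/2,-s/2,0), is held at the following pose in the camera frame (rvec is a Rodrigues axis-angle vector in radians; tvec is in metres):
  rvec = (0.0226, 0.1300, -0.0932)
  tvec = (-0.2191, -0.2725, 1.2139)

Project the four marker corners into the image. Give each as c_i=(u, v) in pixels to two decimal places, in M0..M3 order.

Intrinsics K: fx=840.5, fy=641.8, cx=309.2, cy=248.8
Marker side s = 0.198 m; corners in marker frame (Z=0):
  M0 = (-0.0990, +0.0990, 0)
  M1 = (+0.0990, +0.0990, 0)
  M2 = (+0.0990, -0.0990, 0)
  M3 = (-0.0990, -0.0990, 0)
rvec = (0.0226, 0.1300, -0.0932), |rvec| = θ = 0.16155 rad = 9.256°
Rodrigues: sinθ=0.16084, 1−cosθ=0.01302; R = I + sinθ·[k]× + (1−cosθ)·[k]×²:
    [+0.98723 +0.09426 +0.12838]
    [-0.09133 +0.99541 -0.02855]
    [-0.13049 +0.01646 +0.99131]
t = (-0.2191, -0.2725, 1.2139) m
M0: Pc = R·M0+t = (-0.30750, -0.16491, +1.22845); u = 840.5·(-0.30750)/1.22845 + 309.2 = 98.8064, v = 641.8·(-0.16491)/1.22845 + 248.8 = 162.6417
M1: Pc = R·M1+t = (-0.11203, -0.18300, +1.20261); u = 840.5·(-0.11203)/1.20261 + 309.2 = 230.9013, v = 641.8·(-0.18300)/1.20261 + 248.8 = 151.1402
M2: Pc = R·M2+t = (-0.13070, -0.38009, +1.19935); u = 840.5·(-0.13070)/1.19935 + 309.2 = 217.6092, v = 641.8·(-0.38009)/1.19935 + 248.8 = 45.4069
M3: Pc = R·M3+t = (-0.32617, -0.36200, +1.22519); u = 840.5·(-0.32617)/1.22519 + 309.2 = 85.4433, v = 641.8·(-0.36200)/1.22519 + 248.8 = 59.1686

c0=(98.81, 162.64) c1=(230.90, 151.14) c2=(217.61, 45.41) c3=(85.44, 59.17)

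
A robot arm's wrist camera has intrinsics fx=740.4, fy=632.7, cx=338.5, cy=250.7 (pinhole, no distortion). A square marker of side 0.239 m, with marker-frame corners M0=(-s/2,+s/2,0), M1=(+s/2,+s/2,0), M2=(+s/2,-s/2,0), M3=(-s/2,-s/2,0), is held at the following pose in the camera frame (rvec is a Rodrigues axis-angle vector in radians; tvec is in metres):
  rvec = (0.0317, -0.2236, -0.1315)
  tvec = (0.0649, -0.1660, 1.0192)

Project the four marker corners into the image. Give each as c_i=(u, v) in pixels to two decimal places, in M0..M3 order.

c0=(312.19, 230.66) c1=(476.25, 212.44) c2=(456.19, 67.94) c3=(289.23, 78.70)

Intrinsics K: fx=740.4, fy=632.7, cx=338.5, cy=250.7
Marker side s = 0.239 m; corners in marker frame (Z=0):
  M0 = (-0.1195, +0.1195, 0)
  M1 = (+0.1195, +0.1195, 0)
  M2 = (+0.1195, -0.1195, 0)
  M3 = (-0.1195, -0.1195, 0)
rvec = (0.0317, -0.2236, -0.1315), |rvec| = θ = 0.26133 rad = 14.973°
Rodrigues: sinθ=0.25837, 1−cosθ=0.03395; R = I + sinθ·[k]× + (1−cosθ)·[k]×²:
    [+0.96655 +0.12648 -0.22314]
    [-0.13353 +0.99090 -0.01672]
    [+0.21899 +0.04596 +0.97464]
t = (0.0649, -0.1660, 1.0192) m
M0: Pc = R·M0+t = (-0.03549, -0.03163, +0.99852); u = 740.4·(-0.03549)/0.99852 + 338.5 = 312.1862, v = 632.7·(-0.03163)/0.99852 + 250.7 = 230.6581
M1: Pc = R·M1+t = (+0.19552, -0.06354, +1.05086); u = 740.4·(+0.19552)/1.05086 + 338.5 = 476.2545, v = 632.7·(-0.06354)/1.05086 + 250.7 = 212.4415
M2: Pc = R·M2+t = (+0.16529, -0.30037, +1.03988); u = 740.4·(+0.16529)/1.03988 + 338.5 = 456.1858, v = 632.7·(-0.30037)/1.03988 + 250.7 = 67.9437
M3: Pc = R·M3+t = (-0.06572, -0.26846, +0.98754); u = 740.4·(-0.06572)/0.98754 + 338.5 = 289.2290, v = 632.7·(-0.26846)/0.98754 + 250.7 = 78.7047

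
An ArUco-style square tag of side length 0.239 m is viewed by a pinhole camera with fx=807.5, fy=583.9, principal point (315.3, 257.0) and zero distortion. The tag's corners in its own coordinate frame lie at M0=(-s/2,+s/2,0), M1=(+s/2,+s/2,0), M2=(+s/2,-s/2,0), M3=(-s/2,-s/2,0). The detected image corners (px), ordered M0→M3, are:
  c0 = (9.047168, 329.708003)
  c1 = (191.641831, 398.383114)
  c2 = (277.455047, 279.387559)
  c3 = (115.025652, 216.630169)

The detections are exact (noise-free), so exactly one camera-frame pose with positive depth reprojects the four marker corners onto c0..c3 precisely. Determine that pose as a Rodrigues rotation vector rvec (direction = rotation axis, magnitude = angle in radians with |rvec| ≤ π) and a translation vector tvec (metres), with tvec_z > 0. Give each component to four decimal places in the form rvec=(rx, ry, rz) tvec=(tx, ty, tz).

rvec=(-0.4584, -0.1648, 0.4721) tvec=(-0.2026, 0.0787, 0.9985)

Intrinsics K: fx=807.5, fy=583.9, cx=315.3, cy=257.0
Marker side s = 0.239 m; corners in marker frame (Z=0):
  M0 = (-0.1195, +0.1195, 0)
  M1 = (+0.1195, +0.1195, 0)
  M2 = (+0.1195, -0.1195, 0)
  M3 = (-0.1195, -0.1195, 0)
Detected image corners:
  c0 = (9.047168, 329.708003) px
  c1 = (191.641831, 398.383114) px
  c2 = (277.455047, 279.387559) px
  c3 = (115.025652, 216.630169) px
Planar DLT: solve 8×8 A·h = b for H (H[2,2]=1):
  H  [+726.65146 -469.53417 +151.43935]
  H  [+289.08415 +344.13616 +303.01267]
  H  [+0.04838 -0.46220 +1.00000]
B = K⁻¹H; ‖b₁‖=1.001482, ‖b₂‖=1.001482; λ = 2/(‖b₁‖+‖b₂‖) = 0.998520, sign → tz>0 ⇒ λ=+0.998520
r₁ = λ·B[:,0] = (+0.87968,+0.47310,+0.04830); r₂ = λ·B[:,1] = (-0.40040,+0.79163,-0.46151)
r₃ = r₁×r₂ = (-0.25658,+0.38664,+0.88582); SVD([r₁ r₂ r₃]) → R = UVᵀ:
  R  [+0.87968 -0.40040 -0.25658]
  R  [+0.47310 +0.79163 +0.38664]
  R  [+0.04830 -0.46151 +0.88582]
t = (-0.20262, +0.07869, +0.99852) m
tr R = 2.557137; θ = arccos((tr R − 1)/2) = 0.678415 rad = 38.870°
axis k = ((R−Rᵀ)₃₂, (R−Rᵀ)₁₃, (R−Rᵀ)₂₁) / (2 sinθ) = (-0.675757, -0.242913, +0.695950)
rvec = θ·k = (-0.458444, -0.164796, +0.472142)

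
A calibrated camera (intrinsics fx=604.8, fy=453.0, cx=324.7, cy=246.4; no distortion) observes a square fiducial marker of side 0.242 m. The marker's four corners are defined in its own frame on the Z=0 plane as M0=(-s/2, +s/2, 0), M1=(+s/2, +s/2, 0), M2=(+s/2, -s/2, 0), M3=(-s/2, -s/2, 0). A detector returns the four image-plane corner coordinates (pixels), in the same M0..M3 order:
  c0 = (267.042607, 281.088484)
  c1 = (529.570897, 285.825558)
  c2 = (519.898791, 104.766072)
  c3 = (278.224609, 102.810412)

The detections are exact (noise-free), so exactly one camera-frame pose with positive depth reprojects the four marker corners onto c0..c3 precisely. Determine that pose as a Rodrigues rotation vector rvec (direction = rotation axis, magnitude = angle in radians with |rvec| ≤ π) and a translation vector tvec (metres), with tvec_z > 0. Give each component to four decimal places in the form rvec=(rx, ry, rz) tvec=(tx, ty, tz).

Intrinsics K: fx=604.8, fy=453.0, cx=324.7, cy=246.4
Marker side s = 0.242 m; corners in marker frame (Z=0):
  M0 = (-0.1210, +0.1210, 0)
  M1 = (+0.1210, +0.1210, 0)
  M2 = (+0.1210, -0.1210, 0)
  M3 = (-0.1210, -0.1210, 0)
Detected image corners:
  c0 = (267.042607, 281.088484) px
  c1 = (529.570897, 285.825558) px
  c2 = (519.898791, 104.766072) px
  c3 = (278.224609, 102.810412) px
Planar DLT: solve 8×8 A·h = b for H (H[2,2]=1):
  H  [+1016.99325 -139.76813 +397.82132]
  H  [+2.43740 +676.17485 +189.89349]
  H  [-0.05760 -0.34200 +1.00000]
B = K⁻¹H; ‖b₁‖=1.713822, ‖b₂‖=1.713822; λ = 2/(‖b₁‖+‖b₂‖) = 0.583491, sign → tz>0 ⇒ λ=+0.583491
r₁ = λ·B[:,0] = (+0.99921,+0.02142,-0.03361); r₂ = λ·B[:,1] = (-0.02771,+0.97950,-0.19955)
r₃ = r₁×r₂ = (+0.02865,+0.20032,+0.97931); SVD([r₁ r₂ r₃]) → R = UVᵀ:
  R  [+0.99921 -0.02771 +0.02865]
  R  [+0.02142 +0.97950 +0.20032]
  R  [-0.03361 -0.19955 +0.97931]
t = (+0.07055, -0.07278, +0.58349) m
tr R = 2.958012; θ = arccos((tr R − 1)/2) = 0.205270 rad = 11.761°
axis k = ((R−Rᵀ)₃₂, (R−Rᵀ)₁₃, (R−Rᵀ)₂₁) / (2 sinθ) = (-0.980895, +0.152712, +0.120518)
rvec = θ·k = (-0.201349, +0.031347, +0.024739)

rvec=(-0.2013, 0.0313, 0.0247) tvec=(0.0705, -0.0728, 0.5835)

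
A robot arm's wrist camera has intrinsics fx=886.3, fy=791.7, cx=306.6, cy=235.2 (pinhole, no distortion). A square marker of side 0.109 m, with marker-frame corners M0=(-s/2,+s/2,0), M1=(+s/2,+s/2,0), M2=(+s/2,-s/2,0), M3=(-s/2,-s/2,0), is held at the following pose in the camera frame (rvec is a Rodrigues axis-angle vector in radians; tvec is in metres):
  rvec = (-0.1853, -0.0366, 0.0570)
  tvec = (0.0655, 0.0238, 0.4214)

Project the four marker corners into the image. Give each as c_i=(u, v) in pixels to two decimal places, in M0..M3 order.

c0=(324.39, 378.24) c1=(557.62, 389.61) c2=(557.80, 186.94) c3=(335.53, 174.51)

Intrinsics K: fx=886.3, fy=791.7, cx=306.6, cy=235.2
Marker side s = 0.109 m; corners in marker frame (Z=0):
  M0 = (-0.0545, +0.0545, 0)
  M1 = (+0.0545, +0.0545, 0)
  M2 = (+0.0545, -0.0545, 0)
  M3 = (-0.0545, -0.0545, 0)
rvec = (-0.1853, -0.0366, 0.0570), |rvec| = θ = 0.19729 rad = 11.304°
Rodrigues: sinθ=0.19602, 1−cosθ=0.01940; R = I + sinθ·[k]× + (1−cosθ)·[k]×²:
    [+0.99771 -0.05325 -0.04163]
    [+0.06001 +0.98127 +0.18306]
    [+0.03110 -0.18514 +0.98222]
t = (0.0655, 0.0238, 0.4214) m
M0: Pc = R·M0+t = (+0.00822, +0.07401, +0.40961); u = 886.3·(+0.00822)/0.40961 + 306.6 = 324.3913, v = 791.7·(+0.07401)/0.40961 + 235.2 = 378.2430
M1: Pc = R·M1+t = (+0.11697, +0.08055, +0.41300); u = 886.3·(+0.11697)/0.41300 + 306.6 = 557.6221, v = 791.7·(+0.08055)/0.41300 + 235.2 = 389.6079
M2: Pc = R·M2+t = (+0.12278, -0.02641, +0.43319); u = 886.3·(+0.12278)/0.43319 + 306.6 = 557.8038, v = 791.7·(-0.02641)/0.43319 + 235.2 = 186.9351
M3: Pc = R·M3+t = (+0.01403, -0.03295, +0.42980); u = 886.3·(+0.01403)/0.42980 + 306.6 = 335.5253, v = 791.7·(-0.03295)/0.42980 + 235.2 = 174.5053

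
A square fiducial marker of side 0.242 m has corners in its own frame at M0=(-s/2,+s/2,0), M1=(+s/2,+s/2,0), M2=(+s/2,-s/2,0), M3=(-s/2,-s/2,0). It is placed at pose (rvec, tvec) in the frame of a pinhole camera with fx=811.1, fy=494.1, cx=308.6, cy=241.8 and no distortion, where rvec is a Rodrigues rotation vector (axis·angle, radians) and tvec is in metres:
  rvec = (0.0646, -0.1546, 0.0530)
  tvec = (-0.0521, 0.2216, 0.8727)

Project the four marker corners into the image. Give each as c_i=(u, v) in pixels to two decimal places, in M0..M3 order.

c0=(140.50, 434.81) c1=(363.02, 433.08) c2=(376.73, 301.48) c3=(150.99, 297.39)

Intrinsics K: fx=811.1, fy=494.1, cx=308.6, cy=241.8
Marker side s = 0.242 m; corners in marker frame (Z=0):
  M0 = (-0.1210, +0.1210, 0)
  M1 = (+0.1210, +0.1210, 0)
  M2 = (+0.1210, -0.1210, 0)
  M3 = (-0.1210, -0.1210, 0)
rvec = (0.0646, -0.1546, 0.0530), |rvec| = θ = 0.17574 rad = 10.069°
Rodrigues: sinθ=0.17483, 1−cosθ=0.01540; R = I + sinθ·[k]× + (1−cosθ)·[k]×²:
    [+0.98668 -0.05771 -0.15210]
    [+0.04775 +0.99652 -0.06835]
    [+0.15551 +0.06018 +0.98600]
t = (-0.0521, 0.2216, 0.8727) m
M0: Pc = R·M0+t = (-0.17847, +0.33640, +0.86116); u = 811.1·(-0.17847)/0.86116 + 308.6 = 140.5047, v = 494.1·(+0.33640)/0.86116 + 241.8 = 434.8128
M1: Pc = R·M1+t = (+0.06031, +0.34796, +0.89880); u = 811.1·(+0.06031)/0.89880 + 308.6 = 363.0213, v = 494.1·(+0.34796)/0.89880 + 241.8 = 433.0831
M2: Pc = R·M2+t = (+0.07427, +0.10680, +0.88424); u = 811.1·(+0.07427)/0.88424 + 308.6 = 376.7280, v = 494.1·(+0.10680)/0.88424 + 241.8 = 301.4778
M3: Pc = R·M3+t = (-0.16451, +0.09524, +0.84660); u = 811.1·(-0.16451)/0.84660 + 308.6 = 150.9928, v = 494.1·(+0.09524)/0.84660 + 241.8 = 297.3870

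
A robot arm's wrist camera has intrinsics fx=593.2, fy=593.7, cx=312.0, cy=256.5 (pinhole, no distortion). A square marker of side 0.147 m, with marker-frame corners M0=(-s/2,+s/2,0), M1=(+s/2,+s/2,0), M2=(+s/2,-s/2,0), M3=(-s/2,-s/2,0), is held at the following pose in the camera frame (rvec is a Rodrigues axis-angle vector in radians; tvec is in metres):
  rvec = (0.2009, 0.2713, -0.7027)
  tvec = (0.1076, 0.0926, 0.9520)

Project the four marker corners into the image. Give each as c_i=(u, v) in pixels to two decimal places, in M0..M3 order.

c0=(373.88, 372.70) c1=(444.97, 321.71) c2=(384.54, 252.05) c3=(315.33, 307.04)

Intrinsics K: fx=593.2, fy=593.7, cx=312.0, cy=256.5
Marker side s = 0.147 m; corners in marker frame (Z=0):
  M0 = (-0.0735, +0.0735, 0)
  M1 = (+0.0735, +0.0735, 0)
  M2 = (+0.0735, -0.0735, 0)
  M3 = (-0.0735, -0.0735, 0)
rvec = (0.2009, 0.2713, -0.7027), |rvec| = θ = 0.77958 rad = 44.667°
Rodrigues: sinθ=0.70298, 1−cosθ=0.28879; R = I + sinθ·[k]× + (1−cosθ)·[k]×²:
    [+0.73038 +0.65955 +0.17756]
    [-0.60775 +0.74618 -0.27175]
    [-0.31173 +0.09057 +0.94585]
t = (0.1076, 0.0926, 0.9520) m
M0: Pc = R·M0+t = (+0.10239, +0.19211, +0.98157); u = 593.2·(+0.10239)/0.98157 + 312.0 = 373.8806, v = 593.7·(+0.19211)/0.98157 + 256.5 = 372.7000
M1: Pc = R·M1+t = (+0.20976, +0.10277, +0.93575); u = 593.2·(+0.20976)/0.93575 + 312.0 = 444.9742, v = 593.7·(+0.10277)/0.93575 + 256.5 = 321.7070
M2: Pc = R·M2+t = (+0.11281, -0.00691, +0.92243); u = 593.2·(+0.11281)/0.92243 + 312.0 = 384.5437, v = 593.7·(-0.00691)/0.92243 + 256.5 = 252.0498
M3: Pc = R·M3+t = (+0.00544, +0.08243, +0.96825); u = 593.2·(+0.00544)/0.96825 + 312.0 = 315.3325, v = 593.7·(+0.08243)/0.96825 + 256.5 = 307.0405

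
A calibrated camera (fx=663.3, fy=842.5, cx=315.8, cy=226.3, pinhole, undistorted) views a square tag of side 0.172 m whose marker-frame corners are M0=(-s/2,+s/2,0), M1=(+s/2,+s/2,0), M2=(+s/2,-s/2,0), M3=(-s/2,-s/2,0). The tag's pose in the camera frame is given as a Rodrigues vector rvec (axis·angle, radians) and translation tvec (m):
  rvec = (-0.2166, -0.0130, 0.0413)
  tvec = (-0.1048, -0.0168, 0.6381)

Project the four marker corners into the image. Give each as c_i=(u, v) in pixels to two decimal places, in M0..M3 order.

Intrinsics K: fx=663.3, fy=842.5, cx=315.8, cy=226.3
Marker side s = 0.172 m; corners in marker frame (Z=0):
  M0 = (-0.0860, +0.0860, 0)
  M1 = (+0.0860, +0.0860, 0)
  M2 = (+0.0860, -0.0860, 0)
  M3 = (-0.0860, -0.0860, 0)
rvec = (-0.2166, -0.0130, 0.0413), |rvec| = θ = 0.22089 rad = 12.656°
Rodrigues: sinθ=0.21909, 1−cosθ=0.02430; R = I + sinθ·[k]× + (1−cosθ)·[k]×²:
    [+0.99907 -0.03956 -0.01735]
    [+0.04237 +0.97579 +0.21458]
    [+0.00844 -0.21511 +0.97655]
t = (-0.1048, -0.0168, 0.6381) m
M0: Pc = R·M0+t = (-0.19412, +0.06347, +0.61887); u = 663.3·(-0.19412)/0.61887 + 315.8 = 107.7430, v = 842.5·(+0.06347)/0.61887 + 226.3 = 312.7101
M1: Pc = R·M1+t = (-0.02228, +0.07076, +0.62033); u = 663.3·(-0.02228)/0.62033 + 315.8 = 291.9737, v = 842.5·(+0.07076)/0.62033 + 226.3 = 322.4050
M2: Pc = R·M2+t = (-0.01548, -0.09707, +0.65733); u = 663.3·(-0.01548)/0.65733 + 315.8 = 300.1814, v = 842.5·(-0.09707)/0.65733 + 226.3 = 101.8791
M3: Pc = R·M3+t = (-0.18732, -0.10436, +0.65587); u = 663.3·(-0.18732)/0.65587 + 315.8 = 126.3617, v = 842.5·(-0.10436)/0.65587 + 226.3 = 92.2430

c0=(107.74, 312.71) c1=(291.97, 322.40) c2=(300.18, 101.88) c3=(126.36, 92.24)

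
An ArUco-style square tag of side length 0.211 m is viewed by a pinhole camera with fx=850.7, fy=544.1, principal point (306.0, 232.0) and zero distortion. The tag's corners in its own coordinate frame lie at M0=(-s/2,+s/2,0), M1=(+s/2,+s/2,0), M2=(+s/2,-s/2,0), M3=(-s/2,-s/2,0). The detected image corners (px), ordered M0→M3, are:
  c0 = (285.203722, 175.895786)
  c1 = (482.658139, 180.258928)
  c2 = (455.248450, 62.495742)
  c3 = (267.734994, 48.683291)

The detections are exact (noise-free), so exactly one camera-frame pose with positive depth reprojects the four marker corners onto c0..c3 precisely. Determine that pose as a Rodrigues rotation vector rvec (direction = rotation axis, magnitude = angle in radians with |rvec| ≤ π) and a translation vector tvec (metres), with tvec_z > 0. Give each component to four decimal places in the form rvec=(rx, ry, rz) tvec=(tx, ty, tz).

Intrinsics K: fx=850.7, fy=544.1, cx=306.0, cy=232.0
Marker side s = 0.211 m; corners in marker frame (Z=0):
  M0 = (-0.1055, +0.1055, 0)
  M1 = (+0.1055, +0.1055, 0)
  M2 = (+0.1055, -0.1055, 0)
  M3 = (-0.1055, -0.1055, 0)
Detected image corners:
  c0 = (285.203722, 175.895786) px
  c1 = (482.658139, 180.258928) px
  c2 = (455.248450, 62.495742) px
  c3 = (267.734994, 48.683291) px
Planar DLT: solve 8×8 A·h = b for H (H[2,2]=1):
  H  [+1055.81115 -0.73845 +376.29886]
  H  [+88.98397 +545.72704 +115.14593]
  H  [+0.38712 -0.28990 +1.00000]
B = K⁻¹H; ‖b₁‖=1.167887, ‖b₂‖=1.167887; λ = 2/(‖b₁‖+‖b₂‖) = 0.856247, sign → tz>0 ⇒ λ=+0.856247
r₁ = λ·B[:,0] = (+0.94346,-0.00130,+0.33147); r₂ = λ·B[:,1] = (+0.08854,+0.96465,-0.24822)
r₃ = r₁×r₂ = (-0.31943,+0.26354,+0.91023); SVD([r₁ r₂ r₃]) → R = UVᵀ:
  R  [+0.94346 +0.08854 -0.31943]
  R  [-0.00130 +0.96465 +0.26354]
  R  [+0.33147 -0.24822 +0.91023]
t = (+0.07076, -0.18389, +0.85625) m
tr R = 2.818337; θ = arccos((tr R − 1)/2) = 0.429513 rad = 24.609°
axis k = ((R−Rᵀ)₃₂, (R−Rᵀ)₁₃, (R−Rᵀ)₂₁) / (2 sinθ) = (-0.614465, -0.781534, -0.107879)
rvec = θ·k = (-0.263921, -0.335679, -0.046335)

rvec=(-0.2639, -0.3357, -0.0463) tvec=(0.0708, -0.1839, 0.8562)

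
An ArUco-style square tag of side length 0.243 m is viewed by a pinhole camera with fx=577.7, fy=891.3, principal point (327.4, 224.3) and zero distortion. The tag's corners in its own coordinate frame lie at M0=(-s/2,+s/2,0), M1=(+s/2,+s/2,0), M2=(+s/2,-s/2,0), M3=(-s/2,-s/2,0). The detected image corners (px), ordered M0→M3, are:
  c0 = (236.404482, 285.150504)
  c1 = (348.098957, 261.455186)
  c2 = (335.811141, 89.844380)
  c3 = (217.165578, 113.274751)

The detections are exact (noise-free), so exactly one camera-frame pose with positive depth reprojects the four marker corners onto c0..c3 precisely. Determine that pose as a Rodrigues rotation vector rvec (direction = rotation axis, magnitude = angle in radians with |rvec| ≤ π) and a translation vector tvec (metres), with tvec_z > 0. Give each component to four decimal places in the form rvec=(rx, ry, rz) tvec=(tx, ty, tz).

Intrinsics K: fx=577.7, fy=891.3, cx=327.4, cy=224.3
Marker side s = 0.243 m; corners in marker frame (Z=0):
  M0 = (-0.1215, +0.1215, 0)
  M1 = (+0.1215, +0.1215, 0)
  M2 = (+0.1215, -0.1215, 0)
  M3 = (-0.1215, -0.1215, 0)
Detected image corners:
  c0 = (236.404482, 285.150504) px
  c1 = (348.098957, 261.455186) px
  c2 = (335.811141, 89.844380) px
  c3 = (217.165578, 113.274751) px
Planar DLT: solve 8×8 A·h = b for H (H[2,2]=1):
  H  [+484.81229 +133.88670 +284.88031]
  H  [-89.54528 +752.29504 +189.90913]
  H  [+0.03968 +0.24294 +1.00000]
B = K⁻¹H; ‖b₁‖=0.825113, ‖b₂‖=0.825113; λ = 2/(‖b₁‖+‖b₂‖) = 1.211956, sign → tz>0 ⇒ λ=+1.211956
r₁ = λ·B[:,0] = (+0.98983,-0.13386,+0.04809); r₂ = λ·B[:,1] = (+0.11401,+0.94885,+0.29444)
r₃ = r₁×r₂ = (-0.08504,-0.28596,+0.95446); SVD([r₁ r₂ r₃]) → R = UVᵀ:
  R  [+0.98983 +0.11401 -0.08504]
  R  [-0.13386 +0.94885 -0.28596]
  R  [+0.04809 +0.29444 +0.95446]
t = (-0.08920, -0.04676, +1.21196) m
tr R = 2.893138; θ = arccos((tr R − 1)/2) = 0.328371 rad = 18.814°
axis k = ((R−Rᵀ)₃₂, (R−Rᵀ)₁₃, (R−Rᵀ)₂₁) / (2 sinθ) = (+0.899837, -0.206409, -0.384304)
rvec = θ·k = (+0.295480, -0.067779, -0.126194)

rvec=(0.2955, -0.0678, -0.1262) tvec=(-0.0892, -0.0468, 1.2120)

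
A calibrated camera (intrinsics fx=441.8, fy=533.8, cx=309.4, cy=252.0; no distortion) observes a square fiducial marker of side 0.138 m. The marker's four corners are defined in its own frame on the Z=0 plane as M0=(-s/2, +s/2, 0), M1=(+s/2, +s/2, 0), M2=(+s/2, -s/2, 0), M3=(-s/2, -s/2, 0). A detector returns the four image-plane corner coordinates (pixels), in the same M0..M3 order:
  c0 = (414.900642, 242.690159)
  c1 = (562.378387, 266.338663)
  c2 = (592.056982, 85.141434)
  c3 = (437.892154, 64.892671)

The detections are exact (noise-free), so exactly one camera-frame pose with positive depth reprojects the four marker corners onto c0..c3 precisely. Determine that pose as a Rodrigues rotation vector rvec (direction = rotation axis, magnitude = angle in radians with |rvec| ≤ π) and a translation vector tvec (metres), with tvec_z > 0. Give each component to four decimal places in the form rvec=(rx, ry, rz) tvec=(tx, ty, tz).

Intrinsics K: fx=441.8, fy=533.8, cx=309.4, cy=252.0
Marker side s = 0.138 m; corners in marker frame (Z=0):
  M0 = (-0.0690, +0.0690, 0)
  M1 = (+0.0690, +0.0690, 0)
  M2 = (+0.0690, -0.0690, 0)
  M3 = (-0.0690, -0.0690, 0)
Detected image corners:
  c0 = (414.900642, 242.690159) px
  c1 = (562.378387, 266.338663) px
  c2 = (592.056982, 85.141434) px
  c3 = (437.892154, 64.892671) px
Planar DLT: solve 8×8 A·h = b for H (H[2,2]=1):
  H  [+1005.68637 -44.46486 +500.64318]
  H  [+130.81656 +1348.52317 +166.43758]
  H  [-0.17285 +0.29111 +1.00000]
B = K⁻¹H; ‖b₁‖=2.425704, ‖b₂‖=2.425704; λ = 2/(‖b₁‖+‖b₂‖) = 0.412251, sign → tz>0 ⇒ λ=+0.412251
r₁ = λ·B[:,0] = (+0.98833,+0.13467,-0.07126); r₂ = λ·B[:,1] = (-0.12554,+0.98480,+0.12001)
r₃ = r₁×r₂ = (+0.08633,-0.10966,+0.99021); SVD([r₁ r₂ r₃]) → R = UVᵀ:
  R  [+0.98833 -0.12554 +0.08633]
  R  [+0.13467 +0.98480 -0.10966]
  R  [-0.07126 +0.12001 +0.99021]
t = (+0.17845, -0.06608, +0.41225) m
tr R = 2.963341; θ = arccos((tr R − 1)/2) = 0.191758 rad = 10.987°
axis k = ((R−Rᵀ)₃₂, (R−Rᵀ)₁₃, (R−Rᵀ)₂₁) / (2 sinθ) = (+0.602548, +0.413438, +0.682645)
rvec = θ·k = (+0.115543, +0.079280, +0.130903)

rvec=(0.1155, 0.0793, 0.1309) tvec=(0.1785, -0.0661, 0.4123)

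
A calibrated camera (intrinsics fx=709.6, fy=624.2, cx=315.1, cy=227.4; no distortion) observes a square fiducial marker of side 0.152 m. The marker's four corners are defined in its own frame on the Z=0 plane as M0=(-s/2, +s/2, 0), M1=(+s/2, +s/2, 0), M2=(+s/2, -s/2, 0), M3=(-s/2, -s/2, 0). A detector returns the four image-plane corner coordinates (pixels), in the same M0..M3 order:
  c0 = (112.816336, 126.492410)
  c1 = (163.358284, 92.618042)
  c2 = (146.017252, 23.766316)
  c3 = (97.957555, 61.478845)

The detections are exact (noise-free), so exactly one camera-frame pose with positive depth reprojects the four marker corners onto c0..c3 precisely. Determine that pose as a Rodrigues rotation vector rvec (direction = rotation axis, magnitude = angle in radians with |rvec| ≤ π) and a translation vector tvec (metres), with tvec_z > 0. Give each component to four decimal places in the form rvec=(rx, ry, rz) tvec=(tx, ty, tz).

Intrinsics K: fx=709.6, fy=624.2, cx=315.1, cy=227.4
Marker side s = 0.152 m; corners in marker frame (Z=0):
  M0 = (-0.0760, +0.0760, 0)
  M1 = (+0.0760, +0.0760, 0)
  M2 = (+0.0760, -0.0760, 0)
  M3 = (-0.0760, -0.0760, 0)
Detected image corners:
  c0 = (112.816336, 126.492410) px
  c1 = (163.358284, 92.618042) px
  c2 = (146.017252, 23.766316) px
  c3 = (97.957555, 61.478845) px
Planar DLT: solve 8×8 A·h = b for H (H[2,2]=1):
  H  [+262.86318 +82.59618 +129.04479]
  H  [-271.56525 +426.41710 +76.28038]
  H  [-0.47198 -0.17711 +1.00000]
B = K⁻¹H; ‖b₁‖=0.792727, ‖b₂‖=0.792727; λ = 2/(‖b₁‖+‖b₂‖) = 1.261469, sign → tz>0 ⇒ λ=+1.261469
r₁ = λ·B[:,0] = (+0.73168,-0.33191,-0.59538); r₂ = λ·B[:,1] = (+0.24604,+0.94316,-0.22342)
r₃ = r₁×r₂ = (+0.63570,+0.01698,+0.77175); SVD([r₁ r₂ r₃]) → R = UVᵀ:
  R  [+0.73168 +0.24604 +0.63570]
  R  [-0.33191 +0.94316 +0.01698]
  R  [-0.59538 -0.22342 +0.77175]
t = (-0.33075, -0.30540, +1.26147) m
tr R = 2.446587; θ = arccos((tr R − 1)/2) = 0.762236 rad = 43.673°
axis k = ((R−Rᵀ)₃₂, (R−Rᵀ)₁₃, (R−Rᵀ)₂₁) / (2 sinθ) = (-0.174071, +0.891387, -0.418483)
rvec = θ·k = (-0.132683, +0.679448, -0.318983)

rvec=(-0.1327, 0.6794, -0.3190) tvec=(-0.3308, -0.3054, 1.2615)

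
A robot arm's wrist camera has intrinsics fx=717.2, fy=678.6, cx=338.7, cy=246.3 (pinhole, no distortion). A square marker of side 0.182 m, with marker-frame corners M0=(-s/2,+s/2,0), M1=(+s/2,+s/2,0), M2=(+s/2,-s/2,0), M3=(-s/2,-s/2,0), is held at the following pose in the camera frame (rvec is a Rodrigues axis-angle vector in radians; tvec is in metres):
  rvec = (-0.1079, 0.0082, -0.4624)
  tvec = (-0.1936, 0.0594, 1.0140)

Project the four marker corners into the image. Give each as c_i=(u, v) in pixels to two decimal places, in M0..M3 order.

c0=(170.94, 368.70) c1=(287.60, 313.61) c2=(231.92, 205.20) c3=(117.30, 258.93)

Intrinsics K: fx=717.2, fy=678.6, cx=338.7, cy=246.3
Marker side s = 0.182 m; corners in marker frame (Z=0):
  M0 = (-0.0910, +0.0910, 0)
  M1 = (+0.0910, +0.0910, 0)
  M2 = (+0.0910, -0.0910, 0)
  M3 = (-0.0910, -0.0910, 0)
rvec = (-0.1079, 0.0082, -0.4624), |rvec| = θ = 0.47489 rad = 27.209°
Rodrigues: sinθ=0.45724, 1−cosθ=0.11066; R = I + sinθ·[k]× + (1−cosθ)·[k]×²:
    [+0.89505 +0.44478 +0.03238]
    [-0.44565 +0.88937 +0.10203]
    [+0.01659 -0.10575 +0.99425]
t = (-0.1936, 0.0594, 1.0140) m
M0: Pc = R·M0+t = (-0.23457, +0.18089, +1.00287); u = 717.2·(-0.23457)/1.00287 + 338.7 = 170.9439, v = 678.6·(+0.18089)/1.00287 + 246.3 = 368.6990
M1: Pc = R·M1+t = (-0.07168, +0.09978, +1.00589); u = 717.2·(-0.07168)/1.00589 + 338.7 = 287.5955, v = 678.6·(+0.09978)/1.00589 + 246.3 = 313.6139
M2: Pc = R·M2+t = (-0.15263, -0.06209, +1.02513); u = 717.2·(-0.15263)/1.02513 + 338.7 = 231.9209, v = 678.6·(-0.06209)/1.02513 + 246.3 = 205.2006
M3: Pc = R·M3+t = (-0.31552, +0.01902, +1.02211); u = 717.2·(-0.31552)/1.02211 + 338.7 = 117.3015, v = 678.6·(+0.01902)/1.02211 + 246.3 = 258.9284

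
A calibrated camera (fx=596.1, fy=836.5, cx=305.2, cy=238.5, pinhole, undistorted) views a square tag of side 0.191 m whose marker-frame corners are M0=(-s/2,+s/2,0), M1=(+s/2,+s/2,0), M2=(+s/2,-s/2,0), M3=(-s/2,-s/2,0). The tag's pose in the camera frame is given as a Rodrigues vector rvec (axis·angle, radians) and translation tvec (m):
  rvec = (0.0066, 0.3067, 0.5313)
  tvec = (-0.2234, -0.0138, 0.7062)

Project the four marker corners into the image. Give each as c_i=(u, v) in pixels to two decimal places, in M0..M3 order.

Intrinsics K: fx=596.1, fy=836.5, cx=305.2, cy=238.5
Marker side s = 0.191 m; corners in marker frame (Z=0):
  M0 = (-0.0955, +0.0955, 0)
  M1 = (+0.0955, +0.0955, 0)
  M2 = (+0.0955, -0.0955, 0)
  M3 = (-0.0955, -0.0955, 0)
rvec = (0.0066, 0.3067, 0.5313), |rvec| = θ = 0.61350 rad = 35.151°
Rodrigues: sinθ=0.57574, 1−cosθ=0.18236; R = I + sinθ·[k]× + (1−cosθ)·[k]×²:
    [+0.81766 -0.49761 +0.28952]
    [+0.49957 +0.86321 +0.07276]
    [-0.28612 +0.08514 +0.95440]
t = (-0.2234, -0.0138, 0.7062) m
M0: Pc = R·M0+t = (-0.34901, +0.02093, +0.74166); u = 596.1·(-0.34901)/0.74166 + 305.2 = 24.6875, v = 836.5·(+0.02093)/0.74166 + 238.5 = 262.1036
M1: Pc = R·M1+t = (-0.19284, +0.11635, +0.68701); u = 596.1·(-0.19284)/0.68701 + 305.2 = 137.8809, v = 836.5·(+0.11635)/0.68701 + 238.5 = 380.1628
M2: Pc = R·M2+t = (-0.09779, -0.04853, +0.67074); u = 596.1·(-0.09779)/0.67074 + 305.2 = 218.2909, v = 836.5·(-0.04853)/0.67074 + 238.5 = 177.9804
M3: Pc = R·M3+t = (-0.25396, -0.14395, +0.72539); u = 596.1·(-0.25396)/0.72539 + 305.2 = 96.5020, v = 836.5·(-0.14395)/0.72539 + 238.5 = 72.5063

c0=(24.69, 262.10) c1=(137.88, 380.16) c2=(218.29, 177.98) c3=(96.50, 72.51)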